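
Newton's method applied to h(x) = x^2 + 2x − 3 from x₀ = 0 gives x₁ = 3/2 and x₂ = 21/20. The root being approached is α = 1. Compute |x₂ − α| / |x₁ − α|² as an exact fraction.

1/5

x₁ − α = 3/2 − 1 = 1/2, so |x₁ − α| = 1/2.
x₂ − α = 21/20 − 1 = 1/20, so |x₂ − α| = 1/20.
|x₁ − α|² = 1/4.
Ratio = (1/20) / (1/4) = 1/5.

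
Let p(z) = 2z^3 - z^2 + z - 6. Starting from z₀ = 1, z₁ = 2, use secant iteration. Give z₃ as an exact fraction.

p(1) = -4, p(2) = 8. z₂ = 2 - 8·(2 - 1)/(8 - (-4)) = 4/3.
p(2) = 8, p(4/3) = -46/27. z₃ = (4/3) - (-46/27)·((4/3) - 2)/((-46/27) - 8) = 190/131.

190/131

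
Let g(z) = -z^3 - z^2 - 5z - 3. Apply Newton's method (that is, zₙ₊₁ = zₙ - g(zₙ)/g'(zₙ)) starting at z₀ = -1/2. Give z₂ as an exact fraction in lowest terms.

g'(z) = -3z^2 - 2z - 5.
g(-1/2) = -5/8, g'(-1/2) = -19/4, so z₁ = (-1/2) - (-5/8)/(-19/4) = -12/19.
g(-12/19) = 75/6859, g'(-12/19) = -1781/361, so z₂ = (-12/19) - (75/6859)/(-1781/361) = -21297/33839.

-21297/33839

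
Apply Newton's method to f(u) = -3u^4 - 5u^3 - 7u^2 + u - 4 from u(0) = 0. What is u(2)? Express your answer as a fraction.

f'(u) = -12u^3 - 15u^2 - 14u + 1.
f(0) = -4, f'(0) = 1, so u(1) = 0 - (-4)/1 = 4.
f(4) = -1200, f'(4) = -1063, so u(2) = 4 - (-1200)/(-1063) = 3052/1063.

3052/1063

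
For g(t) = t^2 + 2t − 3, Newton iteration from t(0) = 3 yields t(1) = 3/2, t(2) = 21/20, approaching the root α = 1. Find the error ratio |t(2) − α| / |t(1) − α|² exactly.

1/5

t(1) − α = 3/2 − 1 = 1/2, so |t(1) − α| = 1/2.
t(2) − α = 21/20 − 1 = 1/20, so |t(2) − α| = 1/20.
|t(1) − α|² = 1/4.
Ratio = (1/20) / (1/4) = 1/5.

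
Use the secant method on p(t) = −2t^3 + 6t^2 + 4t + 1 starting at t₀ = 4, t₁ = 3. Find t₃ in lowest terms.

p(4) = −15, p(3) = 13. t₂ = 3 − 13·(3 − 4)/(13 − (−15)) = 97/28.
p(3) = 13, p(97/28) = 40755/10976. t₃ = (97/28) − (40755/10976)·((97/28) − 3)/((40755/10976) − 13) = 28619/7841.

28619/7841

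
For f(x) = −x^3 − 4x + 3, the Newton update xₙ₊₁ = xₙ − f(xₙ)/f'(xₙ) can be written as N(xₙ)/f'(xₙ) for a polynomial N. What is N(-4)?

f'(x) = −3x^2 − 4.
N(x) = x·f'(x) − f(x) = x·(−3x^2 − 4) − (−x^3 − 4x + 3) = −2x^3 − 3.
N(-4) = 125.

125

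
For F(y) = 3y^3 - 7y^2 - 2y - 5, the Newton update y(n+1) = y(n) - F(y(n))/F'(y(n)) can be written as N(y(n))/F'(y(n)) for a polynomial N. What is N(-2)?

F'(y) = 9y^2 - 14y - 2.
N(y) = y·F'(y) - F(y) = y·(9y^2 - 14y - 2) - (3y^3 - 7y^2 - 2y - 5) = 6y^3 - 7y^2 + 5.
N(-2) = -71.

-71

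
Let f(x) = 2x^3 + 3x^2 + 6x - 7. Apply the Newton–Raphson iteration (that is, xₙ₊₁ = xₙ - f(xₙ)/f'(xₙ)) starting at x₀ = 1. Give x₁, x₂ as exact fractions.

f'(x) = 6x^2 + 6x + 6.
f(1) = 4, f'(1) = 18, so x₁ = 1 - 4/18 = 7/9.
f(7/9) = 308/729, f'(7/9) = 386/27, so x₂ = (7/9) - (308/729)/(386/27) = 3899/5211.

x₁ = 7/9, x₂ = 3899/5211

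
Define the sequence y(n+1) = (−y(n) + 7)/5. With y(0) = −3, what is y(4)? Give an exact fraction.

y(1) = (−(−3) + 7)/5 = 2.
y(2) = (−2 + 7)/5 = 1.
y(3) = (−1 + 7)/5 = 6/5.
y(4) = (−(6/5) + 7)/5 = 29/25.

29/25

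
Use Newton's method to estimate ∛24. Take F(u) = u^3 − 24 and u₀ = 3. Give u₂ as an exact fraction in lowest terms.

F'(u) = 3u^2.
F(3) = 3, F'(3) = 27, so u₁ = 3 − 3/27 = 26/9.
F(26/9) = 80/729, F'(26/9) = 676/27, so u₂ = (26/9) − (80/729)/(676/27) = 13162/4563.

13162/4563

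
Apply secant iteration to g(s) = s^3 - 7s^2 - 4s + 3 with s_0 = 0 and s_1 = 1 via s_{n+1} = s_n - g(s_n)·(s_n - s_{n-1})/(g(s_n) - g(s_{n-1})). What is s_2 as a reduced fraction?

g(0) = 3, g(1) = -7. s_2 = 1 - (-7)·(1 - 0)/((-7) - 3) = 3/10.

3/10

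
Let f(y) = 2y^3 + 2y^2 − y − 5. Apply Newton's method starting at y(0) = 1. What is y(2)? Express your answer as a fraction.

11147/9369

f'(y) = 6y^2 + 4y − 1.
f(1) = −2, f'(1) = 9, so y(1) = 1 − (−2)/9 = 11/9.
f(11/9) = 304/729, f'(11/9) = 347/27, so y(2) = (11/9) − (304/729)/(347/27) = 11147/9369.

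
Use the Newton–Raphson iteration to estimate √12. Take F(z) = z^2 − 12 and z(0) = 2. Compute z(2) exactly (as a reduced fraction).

7/2

F'(z) = 2z.
F(2) = −8, F'(2) = 4, so z(1) = 2 − (−8)/4 = 4.
F(4) = 4, F'(4) = 8, so z(2) = 4 − 4/8 = 7/2.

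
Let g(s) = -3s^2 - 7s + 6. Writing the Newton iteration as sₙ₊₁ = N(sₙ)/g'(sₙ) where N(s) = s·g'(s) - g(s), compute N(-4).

-54

g'(s) = -6s - 7.
N(s) = s·g'(s) - g(s) = s·(-6s - 7) - (-3s^2 - 7s + 6) = -3s^2 - 6.
N(-4) = -54.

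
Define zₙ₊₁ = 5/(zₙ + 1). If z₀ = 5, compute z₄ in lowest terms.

205/96

z₁ = 5/(5 + 1) = 5/6.
z₂ = 5/(5/6 + 1) = 30/11.
z₃ = 5/(30/11 + 1) = 55/41.
z₄ = 5/(55/41 + 1) = 205/96.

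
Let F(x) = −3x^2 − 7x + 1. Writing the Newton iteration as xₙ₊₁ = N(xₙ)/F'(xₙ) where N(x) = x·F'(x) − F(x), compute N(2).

−13

F'(x) = −6x − 7.
N(x) = x·F'(x) − F(x) = x·(−6x − 7) − (−3x^2 − 7x + 1) = −3x^2 − 1.
N(2) = −13.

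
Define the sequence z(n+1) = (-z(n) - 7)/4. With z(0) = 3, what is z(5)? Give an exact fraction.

-719/512

z(1) = (-3 - 7)/4 = -5/2.
z(2) = (-(-5/2) - 7)/4 = -9/8.
z(3) = (-(-9/8) - 7)/4 = -47/32.
z(4) = (-(-47/32) - 7)/4 = -177/128.
z(5) = (-(-177/128) - 7)/4 = -719/512.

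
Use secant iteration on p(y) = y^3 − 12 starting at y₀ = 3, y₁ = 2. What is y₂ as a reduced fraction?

42/19

p(3) = 15, p(2) = −4. y₂ = 2 − (−4)·(2 − 3)/((−4) − 15) = 42/19.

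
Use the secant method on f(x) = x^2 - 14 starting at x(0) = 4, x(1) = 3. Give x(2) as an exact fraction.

f(4) = 2, f(3) = -5. x(2) = 3 - (-5)·(3 - 4)/((-5) - 2) = 26/7.

26/7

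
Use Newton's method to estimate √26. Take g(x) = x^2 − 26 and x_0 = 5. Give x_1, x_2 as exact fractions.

g'(x) = 2x.
g(5) = −1, g'(5) = 10, so x_1 = 5 − (−1)/10 = 51/10.
g(51/10) = 1/100, g'(51/10) = 51/5, so x_2 = (51/10) − (1/100)/(51/5) = 5201/1020.

x_1 = 51/10, x_2 = 5201/1020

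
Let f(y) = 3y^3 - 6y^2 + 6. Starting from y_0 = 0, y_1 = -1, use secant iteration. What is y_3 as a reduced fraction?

-40/49

f(0) = 6, f(-1) = -3. y_2 = (-1) - (-3)·((-1) - 0)/((-3) - 6) = -2/3.
f(-1) = -3, f(-2/3) = 22/9. y_3 = (-2/3) - (22/9)·((-2/3) - (-1))/((22/9) - (-3)) = -40/49.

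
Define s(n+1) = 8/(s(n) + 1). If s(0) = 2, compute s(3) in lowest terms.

88/35

s(1) = 8/(2 + 1) = 8/3.
s(2) = 8/(8/3 + 1) = 24/11.
s(3) = 8/(24/11 + 1) = 88/35.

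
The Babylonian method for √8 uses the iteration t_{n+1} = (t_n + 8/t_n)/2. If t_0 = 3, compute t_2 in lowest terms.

t_1 = (3 + 8/3)/2 = 17/6.
t_2 = (17/6 + 8/(17/6))/2 = 577/204.

577/204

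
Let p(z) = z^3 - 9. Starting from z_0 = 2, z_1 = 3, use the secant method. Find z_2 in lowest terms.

39/19

p(2) = -1, p(3) = 18. z_2 = 3 - 18·(3 - 2)/(18 - (-1)) = 39/19.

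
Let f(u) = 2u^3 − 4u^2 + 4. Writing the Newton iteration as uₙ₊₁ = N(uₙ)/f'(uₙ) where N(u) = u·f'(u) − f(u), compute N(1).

f'(u) = 6u^2 − 8u.
N(u) = u·f'(u) − f(u) = u·(6u^2 − 8u) − (2u^3 − 4u^2 + 4) = 4u^3 − 4u^2 − 4.
N(1) = −4.

−4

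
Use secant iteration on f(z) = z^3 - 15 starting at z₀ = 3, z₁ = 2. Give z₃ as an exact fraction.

12885/5179

f(3) = 12, f(2) = -7. z₂ = 2 - (-7)·(2 - 3)/((-7) - 12) = 45/19.
f(2) = -7, f(45/19) = -11760/6859. z₃ = (45/19) - (-11760/6859)·((45/19) - 2)/((-11760/6859) - (-7)) = 12885/5179.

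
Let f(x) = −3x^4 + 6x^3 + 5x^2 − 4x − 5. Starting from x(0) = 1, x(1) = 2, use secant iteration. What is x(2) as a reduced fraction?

9/8

f(1) = −1, f(2) = 7. x(2) = 2 − 7·(2 − 1)/(7 − (−1)) = 9/8.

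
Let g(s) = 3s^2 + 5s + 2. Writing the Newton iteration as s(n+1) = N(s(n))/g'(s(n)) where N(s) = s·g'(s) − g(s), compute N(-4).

46

g'(s) = 6s + 5.
N(s) = s·g'(s) − g(s) = s·(6s + 5) − (3s^2 + 5s + 2) = 3s^2 − 2.
N(-4) = 46.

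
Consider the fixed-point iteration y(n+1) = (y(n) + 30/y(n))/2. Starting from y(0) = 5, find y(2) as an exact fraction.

241/44

y(1) = (5 + 30/5)/2 = 11/2.
y(2) = (11/2 + 30/(11/2))/2 = 241/44.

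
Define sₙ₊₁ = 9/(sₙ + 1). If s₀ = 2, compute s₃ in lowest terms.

s₁ = 9/(2 + 1) = 3.
s₂ = 9/(3 + 1) = 9/4.
s₃ = 9/(9/4 + 1) = 36/13.

36/13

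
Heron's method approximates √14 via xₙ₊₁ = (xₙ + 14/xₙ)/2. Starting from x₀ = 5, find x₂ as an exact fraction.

2921/780

x₁ = (5 + 14/5)/2 = 39/10.
x₂ = (39/10 + 14/(39/10))/2 = 2921/780.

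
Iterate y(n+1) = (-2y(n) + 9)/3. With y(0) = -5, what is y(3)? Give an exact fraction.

y(1) = (-2·(-5) + 9)/3 = 19/3.
y(2) = (-2·(19/3) + 9)/3 = -11/9.
y(3) = (-2·(-11/9) + 9)/3 = 103/27.

103/27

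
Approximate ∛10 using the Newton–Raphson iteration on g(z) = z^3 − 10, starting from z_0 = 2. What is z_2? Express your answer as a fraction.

3277/1521

g'(z) = 3z^2.
g(2) = −2, g'(2) = 12, so z_1 = 2 − (−2)/12 = 13/6.
g(13/6) = 37/216, g'(13/6) = 169/12, so z_2 = (13/6) − (37/216)/(169/12) = 3277/1521.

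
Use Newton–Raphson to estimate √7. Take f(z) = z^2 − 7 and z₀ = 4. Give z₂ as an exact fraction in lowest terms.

977/368

f'(z) = 2z.
f(4) = 9, f'(4) = 8, so z₁ = 4 − 9/8 = 23/8.
f(23/8) = 81/64, f'(23/8) = 23/4, so z₂ = (23/8) − (81/64)/(23/4) = 977/368.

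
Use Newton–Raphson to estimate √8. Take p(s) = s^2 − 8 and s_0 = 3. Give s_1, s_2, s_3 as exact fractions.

s_1 = 17/6, s_2 = 577/204, s_3 = 665857/235416

p'(s) = 2s.
p(3) = 1, p'(3) = 6, so s_1 = 3 − 1/6 = 17/6.
p(17/6) = 1/36, p'(17/6) = 17/3, so s_2 = (17/6) − (1/36)/(17/3) = 577/204.
p(577/204) = 1/41616, p'(577/204) = 577/102, so s_3 = (577/204) − (1/41616)/(577/102) = 665857/235416.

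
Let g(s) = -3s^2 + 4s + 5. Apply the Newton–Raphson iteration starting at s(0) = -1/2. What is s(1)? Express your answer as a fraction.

g'(s) = -6s + 4.
g(-1/2) = 9/4, g'(-1/2) = 7, so s(1) = (-1/2) - (9/4)/7 = -23/28.

-23/28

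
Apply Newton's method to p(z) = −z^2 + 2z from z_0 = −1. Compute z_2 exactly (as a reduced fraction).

p'(z) = −2z + 2.
p(−1) = −3, p'(−1) = 4, so z_1 = (−1) − (−3)/4 = −1/4.
p(−1/4) = −9/16, p'(−1/4) = 5/2, so z_2 = (−1/4) − (−9/16)/(5/2) = −1/40.

−1/40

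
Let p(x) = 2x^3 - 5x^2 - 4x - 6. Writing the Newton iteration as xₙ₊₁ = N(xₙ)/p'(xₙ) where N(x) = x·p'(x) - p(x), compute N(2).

p'(x) = 6x^2 - 10x - 4.
N(x) = x·p'(x) - p(x) = x·(6x^2 - 10x - 4) - (2x^3 - 5x^2 - 4x - 6) = 4x^3 - 5x^2 + 6.
N(2) = 18.

18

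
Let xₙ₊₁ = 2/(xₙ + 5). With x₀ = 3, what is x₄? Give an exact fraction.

226/607

x₁ = 2/(3 + 5) = 1/4.
x₂ = 2/(1/4 + 5) = 8/21.
x₃ = 2/(8/21 + 5) = 42/113.
x₄ = 2/(42/113 + 5) = 226/607.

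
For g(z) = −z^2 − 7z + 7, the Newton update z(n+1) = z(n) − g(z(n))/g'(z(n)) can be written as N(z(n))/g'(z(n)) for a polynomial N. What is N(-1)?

−8

g'(z) = −2z − 7.
N(z) = z·g'(z) − g(z) = z·(−2z − 7) − (−z^2 − 7z + 7) = −z^2 − 7.
N(-1) = −8.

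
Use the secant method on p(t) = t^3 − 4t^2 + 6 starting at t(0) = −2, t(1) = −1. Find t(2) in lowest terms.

p(−2) = −18, p(−1) = 1. t(2) = (−1) − 1·((−1) − (−2))/(1 − (−18)) = −20/19.

−20/19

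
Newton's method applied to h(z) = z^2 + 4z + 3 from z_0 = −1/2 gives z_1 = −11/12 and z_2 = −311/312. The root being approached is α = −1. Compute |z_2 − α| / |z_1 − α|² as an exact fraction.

6/13

z_1 − α = −11/12 − (−1) = −11/12 + 1 = 1/12, so |z_1 − α| = 1/12.
z_2 − α = −311/312 − (−1) = −311/312 + 1 = 1/312, so |z_2 − α| = 1/312.
|z_1 − α|² = 1/144.
Ratio = (1/312) / (1/144) = 6/13.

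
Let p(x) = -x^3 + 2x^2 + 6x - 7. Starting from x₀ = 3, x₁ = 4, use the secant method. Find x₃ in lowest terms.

16421/5189

p(3) = 2, p(4) = -15. x₂ = 4 - (-15)·(4 - 3)/((-15) - 2) = 53/17.
p(4) = -15, p(53/17) = 4140/4913. x₃ = (53/17) - (4140/4913)·((53/17) - 4)/((4140/4913) - (-15)) = 16421/5189.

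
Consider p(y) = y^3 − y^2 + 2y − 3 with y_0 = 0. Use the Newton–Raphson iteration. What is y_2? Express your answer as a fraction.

30/23

p'(y) = 3y^2 − 2y + 2.
p(0) = −3, p'(0) = 2, so y_1 = 0 − (−3)/2 = 3/2.
p(3/2) = 9/8, p'(3/2) = 23/4, so y_2 = (3/2) − (9/8)/(23/4) = 30/23.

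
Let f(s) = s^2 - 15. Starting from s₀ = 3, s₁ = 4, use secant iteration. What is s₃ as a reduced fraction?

f(3) = -6, f(4) = 1. s₂ = 4 - 1·(4 - 3)/(1 - (-6)) = 27/7.
f(4) = 1, f(27/7) = -6/49. s₃ = (27/7) - (-6/49)·((27/7) - 4)/((-6/49) - 1) = 213/55.

213/55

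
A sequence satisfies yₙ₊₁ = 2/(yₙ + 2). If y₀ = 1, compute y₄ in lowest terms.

y₁ = 2/(1 + 2) = 2/3.
y₂ = 2/(2/3 + 2) = 3/4.
y₃ = 2/(3/4 + 2) = 8/11.
y₄ = 2/(8/11 + 2) = 11/15.

11/15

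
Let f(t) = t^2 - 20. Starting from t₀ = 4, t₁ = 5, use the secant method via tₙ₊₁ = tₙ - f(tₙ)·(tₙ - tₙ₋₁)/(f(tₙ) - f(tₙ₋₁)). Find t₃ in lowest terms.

76/17

f(4) = -4, f(5) = 5. t₂ = 5 - 5·(5 - 4)/(5 - (-4)) = 40/9.
f(5) = 5, f(40/9) = -20/81. t₃ = (40/9) - (-20/81)·((40/9) - 5)/((-20/81) - 5) = 76/17.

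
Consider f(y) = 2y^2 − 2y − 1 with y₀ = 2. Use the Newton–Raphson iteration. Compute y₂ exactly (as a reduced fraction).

11/8

f'(y) = 4y − 2.
f(2) = 3, f'(2) = 6, so y₁ = 2 − 3/6 = 3/2.
f(3/2) = 1/2, f'(3/2) = 4, so y₂ = (3/2) − (1/2)/4 = 11/8.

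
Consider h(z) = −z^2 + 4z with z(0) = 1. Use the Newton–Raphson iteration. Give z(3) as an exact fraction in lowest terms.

−1/1640

h'(z) = −2z + 4.
h(1) = 3, h'(1) = 2, so z(1) = 1 − 3/2 = −1/2.
h(−1/2) = −9/4, h'(−1/2) = 5, so z(2) = (−1/2) − (−9/4)/5 = −1/20.
h(−1/20) = −81/400, h'(−1/20) = 41/10, so z(3) = (−1/20) − (−81/400)/(41/10) = −1/1640.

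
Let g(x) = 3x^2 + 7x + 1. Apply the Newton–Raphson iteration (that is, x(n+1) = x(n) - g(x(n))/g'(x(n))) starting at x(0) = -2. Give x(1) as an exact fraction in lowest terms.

-11/5

g'(x) = 6x + 7.
g(-2) = -1, g'(-2) = -5, so x(1) = (-2) - (-1)/(-5) = -11/5.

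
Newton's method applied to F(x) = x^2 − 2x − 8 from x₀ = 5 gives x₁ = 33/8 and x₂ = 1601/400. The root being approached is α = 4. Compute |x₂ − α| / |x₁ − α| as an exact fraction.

x₁ − α = 33/8 − 4 = 1/8, so |x₁ − α| = 1/8.
x₂ − α = 1601/400 − 4 = 1/400, so |x₂ − α| = 1/400.
Ratio = (1/400) / (1/8) = 1/50.

1/50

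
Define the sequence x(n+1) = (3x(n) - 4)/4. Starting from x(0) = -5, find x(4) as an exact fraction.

-1105/256

x(1) = (3·(-5) - 4)/4 = -19/4.
x(2) = (3·(-19/4) - 4)/4 = -73/16.
x(3) = (3·(-73/16) - 4)/4 = -283/64.
x(4) = (3·(-283/64) - 4)/4 = -1105/256.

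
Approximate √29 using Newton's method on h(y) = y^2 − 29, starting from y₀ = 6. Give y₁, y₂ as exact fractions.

h'(y) = 2y.
h(6) = 7, h'(6) = 12, so y₁ = 6 − 7/12 = 65/12.
h(65/12) = 49/144, h'(65/12) = 65/6, so y₂ = (65/12) − (49/144)/(65/6) = 8401/1560.

y₁ = 65/12, y₂ = 8401/1560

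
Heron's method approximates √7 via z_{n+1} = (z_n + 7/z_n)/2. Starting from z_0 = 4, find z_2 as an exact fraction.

z_1 = (4 + 7/4)/2 = 23/8.
z_2 = (23/8 + 7/(23/8))/2 = 977/368.

977/368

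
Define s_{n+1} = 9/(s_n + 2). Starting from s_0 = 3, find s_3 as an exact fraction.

171/83

s_1 = 9/(3 + 2) = 9/5.
s_2 = 9/(9/5 + 2) = 45/19.
s_3 = 9/(45/19 + 2) = 171/83.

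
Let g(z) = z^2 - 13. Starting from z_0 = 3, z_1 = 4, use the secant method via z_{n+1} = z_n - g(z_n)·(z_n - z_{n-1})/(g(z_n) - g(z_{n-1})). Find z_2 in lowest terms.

g(3) = -4, g(4) = 3. z_2 = 4 - 3·(4 - 3)/(3 - (-4)) = 25/7.

25/7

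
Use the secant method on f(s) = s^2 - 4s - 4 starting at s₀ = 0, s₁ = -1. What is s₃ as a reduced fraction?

f(0) = -4, f(-1) = 1. s₂ = (-1) - 1·((-1) - 0)/(1 - (-4)) = -4/5.
f(-1) = 1, f(-4/5) = -4/25. s₃ = (-4/5) - (-4/25)·((-4/5) - (-1))/((-4/25) - 1) = -24/29.

-24/29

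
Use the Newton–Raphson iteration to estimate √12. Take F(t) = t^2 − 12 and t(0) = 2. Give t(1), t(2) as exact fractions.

F'(t) = 2t.
F(2) = −8, F'(2) = 4, so t(1) = 2 − (−8)/4 = 4.
F(4) = 4, F'(4) = 8, so t(2) = 4 − 4/8 = 7/2.

t(1) = 4, t(2) = 7/2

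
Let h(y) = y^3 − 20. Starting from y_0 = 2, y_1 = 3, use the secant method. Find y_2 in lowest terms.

50/19

h(2) = −12, h(3) = 7. y_2 = 3 − 7·(3 − 2)/(7 − (−12)) = 50/19.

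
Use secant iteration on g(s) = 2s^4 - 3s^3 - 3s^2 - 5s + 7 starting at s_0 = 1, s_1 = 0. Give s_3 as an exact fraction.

g(1) = -2, g(0) = 7. s_2 = 0 - 7·(0 - 1)/(7 - (-2)) = 7/9.
g(0) = 7, g(7/9) = 4046/6561. s_3 = (7/9) - (4046/6561)·((7/9) - 0)/((4046/6561) - 7) = 5103/5983.

5103/5983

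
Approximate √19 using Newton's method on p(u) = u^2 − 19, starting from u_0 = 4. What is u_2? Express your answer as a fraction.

p'(u) = 2u.
p(4) = −3, p'(4) = 8, so u_1 = 4 − (−3)/8 = 35/8.
p(35/8) = 9/64, p'(35/8) = 35/4, so u_2 = (35/8) − (9/64)/(35/4) = 2441/560.

2441/560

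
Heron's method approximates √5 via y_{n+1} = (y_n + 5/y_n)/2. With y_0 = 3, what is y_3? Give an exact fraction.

y_1 = (3 + 5/3)/2 = 7/3.
y_2 = (7/3 + 5/(7/3))/2 = 47/21.
y_3 = (47/21 + 5/(47/21))/2 = 2207/987.

2207/987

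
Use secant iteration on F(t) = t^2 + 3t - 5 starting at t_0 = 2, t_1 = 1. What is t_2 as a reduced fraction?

7/6

F(2) = 5, F(1) = -1. t_2 = 1 - (-1)·(1 - 2)/((-1) - 5) = 7/6.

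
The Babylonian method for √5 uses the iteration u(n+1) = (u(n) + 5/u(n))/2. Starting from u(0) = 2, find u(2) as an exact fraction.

161/72

u(1) = (2 + 5/2)/2 = 9/4.
u(2) = (9/4 + 5/(9/4))/2 = 161/72.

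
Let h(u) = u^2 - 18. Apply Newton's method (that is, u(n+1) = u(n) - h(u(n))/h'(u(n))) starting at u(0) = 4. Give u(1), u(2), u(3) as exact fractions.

u(1) = 17/4, u(2) = 577/136, u(3) = 665857/156944

h'(u) = 2u.
h(4) = -2, h'(4) = 8, so u(1) = 4 - (-2)/8 = 17/4.
h(17/4) = 1/16, h'(17/4) = 17/2, so u(2) = (17/4) - (1/16)/(17/2) = 577/136.
h(577/136) = 1/18496, h'(577/136) = 577/68, so u(3) = (577/136) - (1/18496)/(577/68) = 665857/156944.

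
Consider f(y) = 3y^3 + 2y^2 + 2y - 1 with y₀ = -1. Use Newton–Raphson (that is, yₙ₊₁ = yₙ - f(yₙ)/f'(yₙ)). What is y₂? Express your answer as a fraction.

307/665

f'(y) = 9y^2 + 4y + 2.
f(-1) = -4, f'(-1) = 7, so y₁ = (-1) - (-4)/7 = -3/7.
f(-3/7) = -592/343, f'(-3/7) = 95/49, so y₂ = (-3/7) - (-592/343)/(95/49) = 307/665.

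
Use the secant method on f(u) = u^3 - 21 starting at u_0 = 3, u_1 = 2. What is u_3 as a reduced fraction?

f(3) = 6, f(2) = -13. u_2 = 2 - (-13)·(2 - 3)/((-13) - 6) = 51/19.
f(2) = -13, f(51/19) = -11388/6859. u_3 = (51/19) - (-11388/6859)·((51/19) - 2)/((-11388/6859) - (-13)) = 16659/5983.

16659/5983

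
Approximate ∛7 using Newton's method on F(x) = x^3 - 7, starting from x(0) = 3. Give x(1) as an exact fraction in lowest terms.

61/27

F'(x) = 3x^2.
F(3) = 20, F'(3) = 27, so x(1) = 3 - 20/27 = 61/27.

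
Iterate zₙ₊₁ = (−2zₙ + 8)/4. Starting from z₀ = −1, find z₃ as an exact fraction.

13/8

z₁ = (−2·(−1) + 8)/4 = 5/2.
z₂ = (−2·(5/2) + 8)/4 = 3/4.
z₃ = (−2·(3/4) + 8)/4 = 13/8.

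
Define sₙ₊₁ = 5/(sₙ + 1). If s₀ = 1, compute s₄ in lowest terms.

85/52

s₁ = 5/(1 + 1) = 5/2.
s₂ = 5/(5/2 + 1) = 10/7.
s₃ = 5/(10/7 + 1) = 35/17.
s₄ = 5/(35/17 + 1) = 85/52.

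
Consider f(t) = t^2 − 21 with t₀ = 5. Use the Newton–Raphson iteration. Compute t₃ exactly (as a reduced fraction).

f'(t) = 2t.
f(5) = 4, f'(5) = 10, so t₁ = 5 − 4/10 = 23/5.
f(23/5) = 4/25, f'(23/5) = 46/5, so t₂ = (23/5) − (4/25)/(46/5) = 527/115.
f(527/115) = 4/13225, f'(527/115) = 1054/115, so t₃ = (527/115) − (4/13225)/(1054/115) = 277727/60605.

277727/60605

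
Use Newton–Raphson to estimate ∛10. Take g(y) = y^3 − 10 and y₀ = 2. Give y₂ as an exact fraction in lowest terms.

g'(y) = 3y^2.
g(2) = −2, g'(2) = 12, so y₁ = 2 − (−2)/12 = 13/6.
g(13/6) = 37/216, g'(13/6) = 169/12, so y₂ = (13/6) − (37/216)/(169/12) = 3277/1521.

3277/1521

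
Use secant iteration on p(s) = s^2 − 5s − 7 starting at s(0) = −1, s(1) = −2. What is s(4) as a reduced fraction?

−4306/3777

p(−1) = −1, p(−2) = 7. s(2) = (−2) − 7·((−2) − (−1))/(7 − (−1)) = −9/8.
p(−2) = 7, p(−9/8) = −7/64. s(3) = (−9/8) − (−7/64)·((−9/8) − (−2))/((−7/64) − 7) = −74/65.
p(−9/8) = −7/64, p(−74/65) = −49/4225. s(4) = (−74/65) − (−49/4225)·((−74/65) − (−9/8))/((−49/4225) − (−7/64)) = −4306/3777.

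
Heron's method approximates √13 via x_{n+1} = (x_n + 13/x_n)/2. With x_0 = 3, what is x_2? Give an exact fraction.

119/33

x_1 = (3 + 13/3)/2 = 11/3.
x_2 = (11/3 + 13/(11/3))/2 = 119/33.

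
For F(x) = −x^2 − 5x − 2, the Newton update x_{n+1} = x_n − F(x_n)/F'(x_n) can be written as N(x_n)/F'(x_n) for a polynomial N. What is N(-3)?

F'(x) = −2x − 5.
N(x) = x·F'(x) − F(x) = x·(−2x − 5) − (−x^2 − 5x − 2) = −x^2 + 2.
N(-3) = −7.

−7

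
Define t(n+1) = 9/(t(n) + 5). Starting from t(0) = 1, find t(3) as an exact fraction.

117/83

t(1) = 9/(1 + 5) = 3/2.
t(2) = 9/(3/2 + 5) = 18/13.
t(3) = 9/(18/13 + 5) = 117/83.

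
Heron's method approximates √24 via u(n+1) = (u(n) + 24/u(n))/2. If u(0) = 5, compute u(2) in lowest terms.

u(1) = (5 + 24/5)/2 = 49/10.
u(2) = (49/10 + 24/(49/10))/2 = 4801/980.

4801/980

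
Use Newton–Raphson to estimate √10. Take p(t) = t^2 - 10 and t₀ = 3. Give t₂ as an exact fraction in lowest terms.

721/228

p'(t) = 2t.
p(3) = -1, p'(3) = 6, so t₁ = 3 - (-1)/6 = 19/6.
p(19/6) = 1/36, p'(19/6) = 19/3, so t₂ = (19/6) - (1/36)/(19/3) = 721/228.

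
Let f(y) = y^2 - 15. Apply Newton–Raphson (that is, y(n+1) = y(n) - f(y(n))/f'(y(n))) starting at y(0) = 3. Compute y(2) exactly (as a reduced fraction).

f'(y) = 2y.
f(3) = -6, f'(3) = 6, so y(1) = 3 - (-6)/6 = 4.
f(4) = 1, f'(4) = 8, so y(2) = 4 - 1/8 = 31/8.

31/8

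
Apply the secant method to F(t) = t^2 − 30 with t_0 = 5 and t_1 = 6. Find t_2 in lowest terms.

F(5) = −5, F(6) = 6. t_2 = 6 − 6·(6 − 5)/(6 − (−5)) = 60/11.

60/11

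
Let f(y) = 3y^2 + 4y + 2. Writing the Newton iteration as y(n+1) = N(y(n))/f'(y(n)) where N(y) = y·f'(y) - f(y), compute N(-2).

f'(y) = 6y + 4.
N(y) = y·f'(y) - f(y) = y·(6y + 4) - (3y^2 + 4y + 2) = 3y^2 - 2.
N(-2) = 10.

10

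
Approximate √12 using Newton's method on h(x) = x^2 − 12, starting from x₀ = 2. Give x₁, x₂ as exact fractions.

h'(x) = 2x.
h(2) = −8, h'(2) = 4, so x₁ = 2 − (−8)/4 = 4.
h(4) = 4, h'(4) = 8, so x₂ = 4 − 4/8 = 7/2.

x₁ = 4, x₂ = 7/2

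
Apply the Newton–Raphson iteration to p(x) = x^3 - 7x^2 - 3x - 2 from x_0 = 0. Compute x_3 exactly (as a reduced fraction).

p'(x) = 3x^2 - 14x - 3.
p(0) = -2, p'(0) = -3, so x_1 = 0 - (-2)/(-3) = -2/3.
p(-2/3) = -92/27, p'(-2/3) = 23/3, so x_2 = (-2/3) - (-92/27)/(23/3) = -2/9.
p(-2/9) = -1232/729, p'(-2/9) = 7/27, so x_3 = (-2/9) - (-1232/729)/(7/27) = 170/27.

170/27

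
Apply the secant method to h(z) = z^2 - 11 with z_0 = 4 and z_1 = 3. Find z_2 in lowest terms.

23/7

h(4) = 5, h(3) = -2. z_2 = 3 - (-2)·(3 - 4)/((-2) - 5) = 23/7.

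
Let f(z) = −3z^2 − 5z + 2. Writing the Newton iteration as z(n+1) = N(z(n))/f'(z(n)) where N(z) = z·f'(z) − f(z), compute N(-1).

−5

f'(z) = −6z − 5.
N(z) = z·f'(z) − f(z) = z·(−6z − 5) − (−3z^2 − 5z + 2) = −3z^2 − 2.
N(-1) = −5.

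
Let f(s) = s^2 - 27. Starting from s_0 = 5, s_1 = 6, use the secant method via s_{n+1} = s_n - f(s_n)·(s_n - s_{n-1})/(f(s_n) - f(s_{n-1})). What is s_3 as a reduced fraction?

f(5) = -2, f(6) = 9. s_2 = 6 - 9·(6 - 5)/(9 - (-2)) = 57/11.
f(6) = 9, f(57/11) = -18/121. s_3 = (57/11) - (-18/121)·((57/11) - 6)/((-18/121) - 9) = 213/41.

213/41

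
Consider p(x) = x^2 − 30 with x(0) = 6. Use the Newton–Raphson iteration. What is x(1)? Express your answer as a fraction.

p'(x) = 2x.
p(6) = 6, p'(6) = 12, so x(1) = 6 − 6/12 = 11/2.

11/2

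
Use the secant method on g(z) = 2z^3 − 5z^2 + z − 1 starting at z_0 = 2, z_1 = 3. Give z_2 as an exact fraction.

g(2) = −3, g(3) = 11. z_2 = 3 − 11·(3 − 2)/(11 − (−3)) = 31/14.

31/14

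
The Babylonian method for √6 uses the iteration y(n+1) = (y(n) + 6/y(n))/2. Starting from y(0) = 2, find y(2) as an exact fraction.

y(1) = (2 + 6/2)/2 = 5/2.
y(2) = (5/2 + 6/(5/2))/2 = 49/20.

49/20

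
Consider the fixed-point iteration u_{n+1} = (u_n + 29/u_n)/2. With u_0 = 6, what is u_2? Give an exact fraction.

8401/1560

u_1 = (6 + 29/6)/2 = 65/12.
u_2 = (65/12 + 29/(65/12))/2 = 8401/1560.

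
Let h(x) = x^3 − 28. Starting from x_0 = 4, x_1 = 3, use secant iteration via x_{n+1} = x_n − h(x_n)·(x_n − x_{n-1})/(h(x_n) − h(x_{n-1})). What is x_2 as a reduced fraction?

112/37

h(4) = 36, h(3) = −1. x_2 = 3 − (−1)·(3 − 4)/((−1) − 36) = 112/37.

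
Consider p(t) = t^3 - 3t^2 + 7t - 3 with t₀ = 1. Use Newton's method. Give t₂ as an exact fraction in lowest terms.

10/19

p'(t) = 3t^2 - 6t + 7.
p(1) = 2, p'(1) = 4, so t₁ = 1 - 2/4 = 1/2.
p(1/2) = -1/8, p'(1/2) = 19/4, so t₂ = (1/2) - (-1/8)/(19/4) = 10/19.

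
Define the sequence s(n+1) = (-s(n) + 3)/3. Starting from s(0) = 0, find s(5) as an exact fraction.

61/81

s(1) = (-0 + 3)/3 = 1.
s(2) = (-1 + 3)/3 = 2/3.
s(3) = (-(2/3) + 3)/3 = 7/9.
s(4) = (-(7/9) + 3)/3 = 20/27.
s(5) = (-(20/27) + 3)/3 = 61/81.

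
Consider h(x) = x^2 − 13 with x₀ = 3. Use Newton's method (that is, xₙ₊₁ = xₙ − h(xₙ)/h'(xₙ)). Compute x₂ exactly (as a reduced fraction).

119/33

h'(x) = 2x.
h(3) = −4, h'(3) = 6, so x₁ = 3 − (−4)/6 = 11/3.
h(11/3) = 4/9, h'(11/3) = 22/3, so x₂ = (11/3) − (4/9)/(22/3) = 119/33.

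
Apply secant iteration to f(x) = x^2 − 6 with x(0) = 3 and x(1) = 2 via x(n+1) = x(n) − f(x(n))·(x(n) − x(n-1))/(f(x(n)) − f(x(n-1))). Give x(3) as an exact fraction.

27/11

f(3) = 3, f(2) = −2. x(2) = 2 − (−2)·(2 − 3)/((−2) − 3) = 12/5.
f(2) = −2, f(12/5) = −6/25. x(3) = (12/5) − (−6/25)·((12/5) − 2)/((−6/25) − (−2)) = 27/11.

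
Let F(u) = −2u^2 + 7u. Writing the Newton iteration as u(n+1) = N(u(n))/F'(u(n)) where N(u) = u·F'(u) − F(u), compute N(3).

−18

F'(u) = −4u + 7.
N(u) = u·F'(u) − F(u) = u·(−4u + 7) − (−2u^2 + 7u) = −2u^2.
N(3) = −18.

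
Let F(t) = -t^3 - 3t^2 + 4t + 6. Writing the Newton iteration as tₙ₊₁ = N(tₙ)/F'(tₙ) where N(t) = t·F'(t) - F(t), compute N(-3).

21

F'(t) = -3t^2 - 6t + 4.
N(t) = t·F'(t) - F(t) = t·(-3t^2 - 6t + 4) - (-t^3 - 3t^2 + 4t + 6) = -2t^3 - 3t^2 - 6.
N(-3) = 21.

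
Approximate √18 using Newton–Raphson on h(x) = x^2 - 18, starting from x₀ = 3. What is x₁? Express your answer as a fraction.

9/2

h'(x) = 2x.
h(3) = -9, h'(3) = 6, so x₁ = 3 - (-9)/6 = 9/2.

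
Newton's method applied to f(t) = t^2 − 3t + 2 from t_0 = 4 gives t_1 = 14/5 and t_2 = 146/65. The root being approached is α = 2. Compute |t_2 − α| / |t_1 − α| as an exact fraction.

t_1 − α = 14/5 − 2 = 4/5, so |t_1 − α| = 4/5.
t_2 − α = 146/65 − 2 = 16/65, so |t_2 − α| = 16/65.
Ratio = (16/65) / (4/5) = 4/13.

4/13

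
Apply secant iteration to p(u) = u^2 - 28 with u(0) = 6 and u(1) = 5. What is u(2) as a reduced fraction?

58/11

p(6) = 8, p(5) = -3. u(2) = 5 - (-3)·(5 - 6)/((-3) - 8) = 58/11.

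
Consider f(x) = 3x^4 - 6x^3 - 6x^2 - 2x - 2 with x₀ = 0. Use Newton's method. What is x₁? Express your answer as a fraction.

f'(x) = 12x^3 - 18x^2 - 12x - 2.
f(0) = -2, f'(0) = -2, so x₁ = 0 - (-2)/(-2) = -1.

-1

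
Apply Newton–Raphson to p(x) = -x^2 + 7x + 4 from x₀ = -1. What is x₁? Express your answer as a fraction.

p'(x) = -2x + 7.
p(-1) = -4, p'(-1) = 9, so x₁ = (-1) - (-4)/9 = -5/9.

-5/9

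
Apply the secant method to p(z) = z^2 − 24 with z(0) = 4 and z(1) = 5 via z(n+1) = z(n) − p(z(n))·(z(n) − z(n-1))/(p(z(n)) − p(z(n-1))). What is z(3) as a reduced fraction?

436/89

p(4) = −8, p(5) = 1. z(2) = 5 − 1·(5 − 4)/(1 − (−8)) = 44/9.
p(5) = 1, p(44/9) = −8/81. z(3) = (44/9) − (−8/81)·((44/9) − 5)/((−8/81) − 1) = 436/89.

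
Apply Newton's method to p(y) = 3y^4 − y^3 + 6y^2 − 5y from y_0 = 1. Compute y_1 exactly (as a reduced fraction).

p'(y) = 12y^3 − 3y^2 + 12y − 5.
p(1) = 3, p'(1) = 16, so y_1 = 1 − 3/16 = 13/16.

13/16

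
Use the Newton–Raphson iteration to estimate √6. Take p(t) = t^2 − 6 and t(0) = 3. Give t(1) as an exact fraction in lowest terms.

5/2

p'(t) = 2t.
p(3) = 3, p'(3) = 6, so t(1) = 3 − 3/6 = 5/2.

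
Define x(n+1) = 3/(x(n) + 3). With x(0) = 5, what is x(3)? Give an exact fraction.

27/35

x(1) = 3/(5 + 3) = 3/8.
x(2) = 3/(3/8 + 3) = 8/9.
x(3) = 3/(8/9 + 3) = 27/35.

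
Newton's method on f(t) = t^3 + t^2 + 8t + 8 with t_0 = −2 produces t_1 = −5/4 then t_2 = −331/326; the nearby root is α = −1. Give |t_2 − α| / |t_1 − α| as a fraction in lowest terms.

t_1 − α = −5/4 − (−1) = −5/4 + 1 = −1/4, so |t_1 − α| = 1/4.
t_2 − α = −331/326 − (−1) = −331/326 + 1 = −5/326, so |t_2 − α| = 5/326.
Ratio = (5/326) / (1/4) = 10/163.

10/163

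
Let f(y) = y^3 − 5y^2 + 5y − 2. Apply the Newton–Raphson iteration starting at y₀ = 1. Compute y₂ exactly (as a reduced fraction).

f'(y) = 3y^2 − 10y + 5.
f(1) = −1, f'(1) = −2, so y₁ = 1 − (−1)/(−2) = 1/2.
f(1/2) = −5/8, f'(1/2) = 3/4, so y₂ = (1/2) − (−5/8)/(3/4) = 4/3.

4/3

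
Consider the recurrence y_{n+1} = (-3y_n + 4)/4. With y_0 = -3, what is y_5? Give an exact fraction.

1453/1024

y_1 = (-3·(-3) + 4)/4 = 13/4.
y_2 = (-3·(13/4) + 4)/4 = -23/16.
y_3 = (-3·(-23/16) + 4)/4 = 133/64.
y_4 = (-3·(133/64) + 4)/4 = -143/256.
y_5 = (-3·(-143/256) + 4)/4 = 1453/1024.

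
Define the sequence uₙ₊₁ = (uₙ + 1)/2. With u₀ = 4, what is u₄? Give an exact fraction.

u₁ = (4 + 1)/2 = 5/2.
u₂ = ((5/2) + 1)/2 = 7/4.
u₃ = ((7/4) + 1)/2 = 11/8.
u₄ = ((11/8) + 1)/2 = 19/16.

19/16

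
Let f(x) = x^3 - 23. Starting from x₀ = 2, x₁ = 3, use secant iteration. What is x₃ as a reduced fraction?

f(2) = -15, f(3) = 4. x₂ = 3 - 4·(3 - 2)/(4 - (-15)) = 53/19.
f(3) = 4, f(53/19) = -8880/6859. x₃ = (53/19) - (-8880/6859)·((53/19) - 3)/((-8880/6859) - 4) = 25793/9079.

25793/9079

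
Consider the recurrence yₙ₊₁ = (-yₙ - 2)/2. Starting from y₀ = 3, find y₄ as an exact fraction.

-7/16

y₁ = (-3 - 2)/2 = -5/2.
y₂ = (-(-5/2) - 2)/2 = 1/4.
y₃ = (-(1/4) - 2)/2 = -9/8.
y₄ = (-(-9/8) - 2)/2 = -7/16.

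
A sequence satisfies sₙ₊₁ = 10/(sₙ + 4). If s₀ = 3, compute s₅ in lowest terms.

3170/1823

s₁ = 10/(3 + 4) = 10/7.
s₂ = 10/(10/7 + 4) = 35/19.
s₃ = 10/(35/19 + 4) = 190/111.
s₄ = 10/(190/111 + 4) = 555/317.
s₅ = 10/(555/317 + 4) = 3170/1823.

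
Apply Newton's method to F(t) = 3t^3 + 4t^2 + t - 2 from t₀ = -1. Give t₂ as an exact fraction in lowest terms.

2

F'(t) = 9t^2 + 8t + 1.
F(-1) = -2, F'(-1) = 2, so t₁ = (-1) - (-2)/2 = 0.
F(0) = -2, F'(0) = 1, so t₂ = 0 - (-2)/1 = 2.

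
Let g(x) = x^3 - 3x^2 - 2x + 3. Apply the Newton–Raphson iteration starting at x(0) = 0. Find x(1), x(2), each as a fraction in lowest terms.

g'(x) = 3x^2 - 6x - 2.
g(0) = 3, g'(0) = -2, so x(1) = 0 - 3/(-2) = 3/2.
g(3/2) = -27/8, g'(3/2) = -17/4, so x(2) = (3/2) - (-27/8)/(-17/4) = 12/17.

x(1) = 3/2, x(2) = 12/17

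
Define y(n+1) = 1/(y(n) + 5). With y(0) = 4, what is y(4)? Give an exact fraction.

239/1241

y(1) = 1/(4 + 5) = 1/9.
y(2) = 1/(1/9 + 5) = 9/46.
y(3) = 1/(9/46 + 5) = 46/239.
y(4) = 1/(46/239 + 5) = 239/1241.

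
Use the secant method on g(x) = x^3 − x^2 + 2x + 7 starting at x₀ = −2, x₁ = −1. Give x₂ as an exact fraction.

g(−2) = −9, g(−1) = 3. x₂ = (−1) − 3·((−1) − (−2))/(3 − (−9)) = −5/4.

−5/4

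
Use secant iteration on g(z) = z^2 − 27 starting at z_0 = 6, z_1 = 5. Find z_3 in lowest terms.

g(6) = 9, g(5) = −2. z_2 = 5 − (−2)·(5 − 6)/((−2) − 9) = 57/11.
g(5) = −2, g(57/11) = −18/121. z_3 = (57/11) − (−18/121)·((57/11) − 5)/((−18/121) − (−2)) = 291/56.

291/56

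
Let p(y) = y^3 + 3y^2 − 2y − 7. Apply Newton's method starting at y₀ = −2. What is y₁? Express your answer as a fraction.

p'(y) = 3y^2 + 6y − 2.
p(−2) = 1, p'(−2) = −2, so y₁ = (−2) − 1/(−2) = −3/2.

−3/2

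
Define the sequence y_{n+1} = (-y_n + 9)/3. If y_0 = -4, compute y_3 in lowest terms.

y_1 = (-(-4) + 9)/3 = 13/3.
y_2 = (-(13/3) + 9)/3 = 14/9.
y_3 = (-(14/9) + 9)/3 = 67/27.

67/27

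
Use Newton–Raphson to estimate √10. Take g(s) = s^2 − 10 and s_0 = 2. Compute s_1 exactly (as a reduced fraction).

7/2

g'(s) = 2s.
g(2) = −6, g'(2) = 4, so s_1 = 2 − (−6)/4 = 7/2.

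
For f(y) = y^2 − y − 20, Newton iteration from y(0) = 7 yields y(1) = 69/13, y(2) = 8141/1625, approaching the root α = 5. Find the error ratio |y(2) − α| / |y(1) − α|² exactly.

13/125

y(1) − α = 69/13 − 5 = 4/13, so |y(1) − α| = 4/13.
y(2) − α = 8141/1625 − 5 = 16/1625, so |y(2) − α| = 16/1625.
|y(1) − α|² = 16/169.
Ratio = (16/1625) / (16/169) = 13/125.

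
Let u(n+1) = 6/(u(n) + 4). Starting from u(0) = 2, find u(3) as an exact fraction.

15/13

u(1) = 6/(2 + 4) = 1.
u(2) = 6/(1 + 4) = 6/5.
u(3) = 6/(6/5 + 4) = 15/13.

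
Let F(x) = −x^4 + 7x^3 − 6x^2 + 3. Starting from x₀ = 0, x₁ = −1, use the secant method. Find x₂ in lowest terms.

−3/14

F(0) = 3, F(−1) = −11. x₂ = (−1) − (−11)·((−1) − 0)/((−11) − 3) = −3/14.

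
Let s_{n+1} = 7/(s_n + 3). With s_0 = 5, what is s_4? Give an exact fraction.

1043/664

s_1 = 7/(5 + 3) = 7/8.
s_2 = 7/(7/8 + 3) = 56/31.
s_3 = 7/(56/31 + 3) = 217/149.
s_4 = 7/(217/149 + 3) = 1043/664.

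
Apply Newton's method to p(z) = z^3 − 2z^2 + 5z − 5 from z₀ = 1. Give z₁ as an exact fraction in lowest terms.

5/4

p'(z) = 3z^2 − 4z + 5.
p(1) = −1, p'(1) = 4, so z₁ = 1 − (−1)/4 = 5/4.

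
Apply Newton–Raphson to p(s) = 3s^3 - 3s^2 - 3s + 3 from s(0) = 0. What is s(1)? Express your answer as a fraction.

p'(s) = 9s^2 - 6s - 3.
p(0) = 3, p'(0) = -3, so s(1) = 0 - 3/(-3) = 1.

1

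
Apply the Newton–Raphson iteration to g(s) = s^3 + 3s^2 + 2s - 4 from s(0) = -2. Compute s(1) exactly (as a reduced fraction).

g'(s) = 3s^2 + 6s + 2.
g(-2) = -4, g'(-2) = 2, so s(1) = (-2) - (-4)/2 = 0.

0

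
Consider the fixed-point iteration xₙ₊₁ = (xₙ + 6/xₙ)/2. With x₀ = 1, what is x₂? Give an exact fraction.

x₁ = (1 + 6/1)/2 = 7/2.
x₂ = (7/2 + 6/(7/2))/2 = 73/28.

73/28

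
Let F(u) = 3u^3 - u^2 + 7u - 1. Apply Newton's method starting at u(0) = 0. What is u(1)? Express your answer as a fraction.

1/7

F'(u) = 9u^2 - 2u + 7.
F(0) = -1, F'(0) = 7, so u(1) = 0 - (-1)/7 = 1/7.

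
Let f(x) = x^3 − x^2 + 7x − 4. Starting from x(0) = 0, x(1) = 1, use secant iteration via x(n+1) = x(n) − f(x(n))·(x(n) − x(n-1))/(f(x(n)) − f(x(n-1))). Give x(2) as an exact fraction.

f(0) = −4, f(1) = 3. x(2) = 1 − 3·(1 − 0)/(3 − (−4)) = 4/7.

4/7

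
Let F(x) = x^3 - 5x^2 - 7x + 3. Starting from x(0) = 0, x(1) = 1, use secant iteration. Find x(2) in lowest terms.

3/11

F(0) = 3, F(1) = -8. x(2) = 1 - (-8)·(1 - 0)/((-8) - 3) = 3/11.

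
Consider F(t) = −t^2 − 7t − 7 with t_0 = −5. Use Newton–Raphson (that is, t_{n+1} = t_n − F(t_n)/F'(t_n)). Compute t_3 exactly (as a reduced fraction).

F'(t) = −2t − 7.
F(−5) = 3, F'(−5) = 3, so t_1 = (−5) − 3/3 = −6.
F(−6) = −1, F'(−6) = 5, so t_2 = (−6) − (−1)/5 = −29/5.
F(−29/5) = −1/25, F'(−29/5) = 23/5, so t_3 = (−29/5) − (−1/25)/(23/5) = −666/115.

−666/115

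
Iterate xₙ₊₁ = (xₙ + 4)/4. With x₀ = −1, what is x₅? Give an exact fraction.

x₁ = ((−1) + 4)/4 = 3/4.
x₂ = ((3/4) + 4)/4 = 19/16.
x₃ = ((19/16) + 4)/4 = 83/64.
x₄ = ((83/64) + 4)/4 = 339/256.
x₅ = ((339/256) + 4)/4 = 1363/1024.

1363/1024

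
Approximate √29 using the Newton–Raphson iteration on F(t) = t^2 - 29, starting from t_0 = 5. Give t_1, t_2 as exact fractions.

F'(t) = 2t.
F(5) = -4, F'(5) = 10, so t_1 = 5 - (-4)/10 = 27/5.
F(27/5) = 4/25, F'(27/5) = 54/5, so t_2 = (27/5) - (4/25)/(54/5) = 727/135.

t_1 = 27/5, t_2 = 727/135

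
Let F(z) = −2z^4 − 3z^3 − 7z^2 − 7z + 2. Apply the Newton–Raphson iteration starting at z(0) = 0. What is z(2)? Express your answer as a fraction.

2202/9541

F'(z) = −8z^3 − 9z^2 − 14z − 7.
F(0) = 2, F'(0) = −7, so z(1) = 0 − 2/(−7) = 2/7.
F(2/7) = −1572/2401, F'(2/7) = −4089/343, so z(2) = (2/7) − (−1572/2401)/(−4089/343) = 2202/9541.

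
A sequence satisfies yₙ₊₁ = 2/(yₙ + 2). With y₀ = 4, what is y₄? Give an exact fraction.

y₁ = 2/(4 + 2) = 1/3.
y₂ = 2/(1/3 + 2) = 6/7.
y₃ = 2/(6/7 + 2) = 7/10.
y₄ = 2/(7/10 + 2) = 20/27.

20/27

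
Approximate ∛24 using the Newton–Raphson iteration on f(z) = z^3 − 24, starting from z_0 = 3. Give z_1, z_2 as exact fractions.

f'(z) = 3z^2.
f(3) = 3, f'(3) = 27, so z_1 = 3 − 3/27 = 26/9.
f(26/9) = 80/729, f'(26/9) = 676/27, so z_2 = (26/9) − (80/729)/(676/27) = 13162/4563.

z_1 = 26/9, z_2 = 13162/4563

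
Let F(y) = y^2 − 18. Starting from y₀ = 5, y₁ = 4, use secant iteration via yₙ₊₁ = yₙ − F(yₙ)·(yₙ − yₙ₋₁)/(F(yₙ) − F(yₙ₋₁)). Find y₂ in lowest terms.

F(5) = 7, F(4) = −2. y₂ = 4 − (−2)·(4 − 5)/((−2) − 7) = 38/9.

38/9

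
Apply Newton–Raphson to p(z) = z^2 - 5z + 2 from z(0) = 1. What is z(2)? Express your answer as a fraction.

p'(z) = 2z - 5.
p(1) = -2, p'(1) = -3, so z(1) = 1 - (-2)/(-3) = 1/3.
p(1/3) = 4/9, p'(1/3) = -13/3, so z(2) = (1/3) - (4/9)/(-13/3) = 17/39.

17/39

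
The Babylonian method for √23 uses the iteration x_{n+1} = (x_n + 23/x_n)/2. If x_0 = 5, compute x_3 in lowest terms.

2649601/552480

x_1 = (5 + 23/5)/2 = 24/5.
x_2 = (24/5 + 23/(24/5))/2 = 1151/240.
x_3 = (1151/240 + 23/(1151/240))/2 = 2649601/552480.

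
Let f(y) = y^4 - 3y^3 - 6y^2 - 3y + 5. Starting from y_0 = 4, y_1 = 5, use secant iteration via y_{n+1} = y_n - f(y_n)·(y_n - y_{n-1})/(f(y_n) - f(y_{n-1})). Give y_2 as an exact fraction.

185/43

f(4) = -39, f(5) = 90. y_2 = 5 - 90·(5 - 4)/(90 - (-39)) = 185/43.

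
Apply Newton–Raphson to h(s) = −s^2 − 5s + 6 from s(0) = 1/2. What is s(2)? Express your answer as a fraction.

h'(s) = −2s − 5.
h(1/2) = 13/4, h'(1/2) = −6, so s(1) = (1/2) − (13/4)/(−6) = 25/24.
h(25/24) = −169/576, h'(25/24) = −85/12, so s(2) = (25/24) − (−169/576)/(−85/12) = 4081/4080.

4081/4080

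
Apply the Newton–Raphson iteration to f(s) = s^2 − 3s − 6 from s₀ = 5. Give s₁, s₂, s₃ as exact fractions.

f'(s) = 2s − 3.
f(5) = 4, f'(5) = 7, so s₁ = 5 − 4/7 = 31/7.
f(31/7) = 16/49, f'(31/7) = 41/7, so s₂ = (31/7) − (16/49)/(41/7) = 1255/287.
f(1255/287) = 256/82369, f'(1255/287) = 1649/287, so s₃ = (1255/287) − (256/82369)/(1649/287) = 2069239/473263.

s₁ = 31/7, s₂ = 1255/287, s₃ = 2069239/473263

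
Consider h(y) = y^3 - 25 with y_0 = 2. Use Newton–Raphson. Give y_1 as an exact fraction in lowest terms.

h'(y) = 3y^2.
h(2) = -17, h'(2) = 12, so y_1 = 2 - (-17)/12 = 41/12.

41/12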